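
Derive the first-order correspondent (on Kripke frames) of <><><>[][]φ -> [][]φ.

forall x forall y forall z ((x R^3 y & x R^2 z) -> exists w (y R^2 w & z = w))

This is a Sahlqvist (Geach-type) schema ◇^3□^2φ → □^2◇^0φ.
First-order correspondent: forall x forall y forall z ((x R^3 y & x R^2 z) -> exists w (y R^2 w & z = w)).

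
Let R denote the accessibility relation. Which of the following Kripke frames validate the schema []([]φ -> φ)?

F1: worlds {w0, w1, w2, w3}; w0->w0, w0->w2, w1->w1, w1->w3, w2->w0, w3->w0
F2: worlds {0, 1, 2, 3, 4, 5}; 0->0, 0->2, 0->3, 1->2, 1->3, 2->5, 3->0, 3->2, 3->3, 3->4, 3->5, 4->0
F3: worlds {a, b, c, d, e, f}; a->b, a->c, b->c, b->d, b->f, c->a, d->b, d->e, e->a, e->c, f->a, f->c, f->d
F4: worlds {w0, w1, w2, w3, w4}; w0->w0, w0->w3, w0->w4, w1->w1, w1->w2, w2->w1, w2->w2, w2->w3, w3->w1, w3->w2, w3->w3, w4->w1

none

Frame correspondent (Sahlqvist): forall x forall y (Rxy -> Ryy) — i.e. shift-reflexivity.
F1: fails — Rw1w3 but not Rw3w3.
F2: fails — R34 but not R44.
F3: fails — Rbc but not Rcc.
F4: fails — Rw0w4 but not Rw4w4.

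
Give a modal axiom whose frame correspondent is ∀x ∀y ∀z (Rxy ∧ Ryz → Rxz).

□r → □□r

A defining formula is □r → □□r (the 4 axiom).
Suppose □r→□□r is valid. Take Rxy, Ryz and set V(r)={w : Rxw}. Then □r at x, so □□r at x, so □r at y, so r at z, i.e. Rxz.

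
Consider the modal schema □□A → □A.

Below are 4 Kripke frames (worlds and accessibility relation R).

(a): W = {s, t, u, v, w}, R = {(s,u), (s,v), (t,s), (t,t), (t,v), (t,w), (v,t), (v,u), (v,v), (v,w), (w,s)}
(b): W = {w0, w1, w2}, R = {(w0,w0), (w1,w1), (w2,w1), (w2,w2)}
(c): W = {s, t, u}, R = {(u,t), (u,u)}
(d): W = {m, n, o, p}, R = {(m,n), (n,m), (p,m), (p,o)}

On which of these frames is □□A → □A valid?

Frame correspondent (Sahlqvist): ∀x ∀y (Rxy → ∃z (Rxz ∧ Rzy)) — i.e. density.
(a): fails — Rws but no z with Rwz and Rzs.
(b): holds.
(c): holds.
(d): fails — Rnm but no z with Rnz and Rzm.

(b), (c)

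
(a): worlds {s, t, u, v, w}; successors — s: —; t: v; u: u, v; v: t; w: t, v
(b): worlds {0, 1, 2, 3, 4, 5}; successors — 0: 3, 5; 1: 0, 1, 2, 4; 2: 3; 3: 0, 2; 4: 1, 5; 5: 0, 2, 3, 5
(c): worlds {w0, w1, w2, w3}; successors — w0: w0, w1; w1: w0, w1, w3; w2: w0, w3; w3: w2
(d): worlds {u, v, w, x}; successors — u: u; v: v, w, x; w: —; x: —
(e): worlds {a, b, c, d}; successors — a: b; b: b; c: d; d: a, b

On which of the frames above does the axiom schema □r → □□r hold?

This is the axiom for transitivity; its first-order frame correspondent is ∀x ∀y ∀z (Rxy ∧ Ryz → Rxz).
(a): fails — Ruv and Rvt but not Rut.
(b): fails — R10 and R03 but not R13.
(c): fails — Rw3w2 and Rw2w0 but not Rw3w0.
(d): holds.
(e): fails — Rcd and Rdb but not Rcb.

(d)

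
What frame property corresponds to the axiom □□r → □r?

Density

Suppose □□r→□r is valid. Take Rxy and set V(r)={w : xR²w}. Then □□r at x, so □r at x, so r at y, i.e. ∃z(Rxz∧Rzy).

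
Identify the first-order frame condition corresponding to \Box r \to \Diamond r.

seriality

Suppose □r→◇r is valid. At any x set V(r)=W. Then □r at x, so ◇r at x, so x has a successor.
Conversely, on a frame with seriality the schema holds at every world under every valuation.
So the correspondent is seriality.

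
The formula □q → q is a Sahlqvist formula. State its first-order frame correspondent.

Suppose □q→q is valid. At any x set V(q)={w : Rxw}. Then □q holds at x, so q holds at x, i.e. Rxx.
Conversely, any frame satisfying ∀x Rxx validates the schema.
So the correspondent is reflexivity.

reflexivity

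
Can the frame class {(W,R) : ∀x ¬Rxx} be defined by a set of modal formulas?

No

Modal frame validity is preserved under surjective bounded morphisms.
The 4-cycle (worlds w0,w1,w2,w3 with w0→w1→w2→w3→w0) is irreflexive, and the map sending every world to a single reflexive point • is a surjective bounded morphism (forth: every edge maps to (•,•); back: every world has a successor). So any modal formula valid on the 4-cycle is also valid on the reflexive point, which is not irreflexive.
So no modal formula (or set of formulas) defines exactly the irreflexive frames.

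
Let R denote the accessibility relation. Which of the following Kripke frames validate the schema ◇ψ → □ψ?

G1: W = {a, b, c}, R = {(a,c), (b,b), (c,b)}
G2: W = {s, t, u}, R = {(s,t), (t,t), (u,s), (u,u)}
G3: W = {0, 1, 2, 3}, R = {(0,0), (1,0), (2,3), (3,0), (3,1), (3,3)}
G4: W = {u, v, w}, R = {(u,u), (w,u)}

G1, G4

Frame correspondent (Sahlqvist): ∀x ∀y ∀z (Rxy ∧ Rxz → y = z) — i.e. partial functionality.
G1: holds.
G2: fails — u sees both s and u.
G3: fails — 3 sees both 0 and 1.
G4: holds.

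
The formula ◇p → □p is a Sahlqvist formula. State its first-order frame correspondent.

partial functionality

Suppose ◇p→□p is valid. Take Rxy, Rxz and set V(p)={y}. Then ◇p at x, so □p at x, so p at z, i.e. z=y.
The converse is a direct semantic check.
Frame condition: ∀x ∀y ∀z (Rxy ∧ Rxz → y = z).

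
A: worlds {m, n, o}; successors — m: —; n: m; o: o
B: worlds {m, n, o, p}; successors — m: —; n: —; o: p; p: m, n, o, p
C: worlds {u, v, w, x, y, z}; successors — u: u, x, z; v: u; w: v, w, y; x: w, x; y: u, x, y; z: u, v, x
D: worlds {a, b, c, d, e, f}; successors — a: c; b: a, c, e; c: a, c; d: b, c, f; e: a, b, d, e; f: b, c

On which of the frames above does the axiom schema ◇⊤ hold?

Frame correspondent (Sahlqvist): ∀x ∃y Rxy — i.e. seriality.
A: fails — world m has no successor.
B: fails — world m has no successor.
C: holds.
D: holds.

C, D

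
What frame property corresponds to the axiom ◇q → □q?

Partial functionality

Suppose ◇q→□q is valid. Take Rxy, Rxz and set V(q)={y}. Then ◇q at x, so □q at x, so q at z, i.e. z=y.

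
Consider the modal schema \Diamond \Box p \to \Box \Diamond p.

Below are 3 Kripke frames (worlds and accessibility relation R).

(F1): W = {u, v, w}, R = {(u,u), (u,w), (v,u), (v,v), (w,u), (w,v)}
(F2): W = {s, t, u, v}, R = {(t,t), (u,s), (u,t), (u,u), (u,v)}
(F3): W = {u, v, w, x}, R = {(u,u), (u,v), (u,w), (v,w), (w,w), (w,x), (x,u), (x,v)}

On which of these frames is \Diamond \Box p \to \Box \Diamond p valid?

(F1)

Frame correspondent (Sahlqvist): \forall x \forall y \forall z (Rxy \wedge Rxz \to \exists w (Ryw \wedge Rzw)) — i.e. convergence.
(F1): satisfies the condition.
(F2): fails — Ruv and Ruv but v and v have no common successor.
(F3): fails — Rww and Rwx but w and x have no common successor.
Valid on: (F1).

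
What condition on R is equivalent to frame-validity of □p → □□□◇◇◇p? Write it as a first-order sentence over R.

∀x ∀z (xR³z → ∃w (xRw ∧ zR³w))

This is a Sahlqvist (Geach-type) schema ◇^0□^1p → □^3◇^3p.
Minimal-valuation argument: fix x; take any y with xR^0y and any z with xR^3z. Set V(p) to the set of worlds R-reachable from y in exactly 1 step. Then □^1p holds at y, so the antecedent holds at x; validity forces ◇^3p at z, giving a w with zR^3w and yR^1w.
First-order correspondent: ∀x ∀z (xR³z → ∃w (xRw ∧ zR³w)).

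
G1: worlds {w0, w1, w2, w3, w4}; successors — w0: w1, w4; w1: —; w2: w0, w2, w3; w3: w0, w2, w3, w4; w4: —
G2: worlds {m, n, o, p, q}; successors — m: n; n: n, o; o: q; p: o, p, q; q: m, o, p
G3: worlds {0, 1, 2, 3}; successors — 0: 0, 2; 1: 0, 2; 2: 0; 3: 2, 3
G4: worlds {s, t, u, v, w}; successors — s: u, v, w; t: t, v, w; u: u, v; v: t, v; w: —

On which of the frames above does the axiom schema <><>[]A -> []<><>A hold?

The schema corresponds to a generalized confluence (Geach) condition: forall x forall y forall z ((x R^2 y & xRz) -> exists w (yRw & z R^2 w)).
G1: fails — w2R²w0, w2Rw0 but no w with w0Rw and w0R²w.
G2: fails — nR²o, nRo but no w with oRw and oR²w.
G3: ✓.
G4: fails — sR²t, sRw but no w* with tRw* and wR²w*.

G3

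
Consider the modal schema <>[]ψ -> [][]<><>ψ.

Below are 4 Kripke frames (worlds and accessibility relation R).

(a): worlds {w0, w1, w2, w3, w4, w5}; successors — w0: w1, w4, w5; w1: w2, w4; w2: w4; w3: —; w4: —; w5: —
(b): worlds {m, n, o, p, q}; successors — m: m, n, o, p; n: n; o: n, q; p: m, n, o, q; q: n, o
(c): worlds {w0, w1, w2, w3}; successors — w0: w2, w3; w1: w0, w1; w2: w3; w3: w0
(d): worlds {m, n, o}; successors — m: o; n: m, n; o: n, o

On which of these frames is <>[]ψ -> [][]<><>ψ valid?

(b), (d)

The schema corresponds to a generalized confluence (Geach) condition: forall x forall y forall z ((xRy & x R^2 z) -> exists w (yRw & z R^2 w)).
(a): fails — w0Rw1, w0R²w2 but no w with w1Rw and w2R²w.
(b): ✓.
(c): fails — w0Rw3, w0R²w3 but no w with w3Rw and w3R²w.
(d): ✓.
Valid on: (b), (d).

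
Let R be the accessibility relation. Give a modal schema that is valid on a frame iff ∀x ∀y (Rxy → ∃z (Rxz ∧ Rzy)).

The condition is density. The C4 schema □□p → □p defines it.

□□p → □p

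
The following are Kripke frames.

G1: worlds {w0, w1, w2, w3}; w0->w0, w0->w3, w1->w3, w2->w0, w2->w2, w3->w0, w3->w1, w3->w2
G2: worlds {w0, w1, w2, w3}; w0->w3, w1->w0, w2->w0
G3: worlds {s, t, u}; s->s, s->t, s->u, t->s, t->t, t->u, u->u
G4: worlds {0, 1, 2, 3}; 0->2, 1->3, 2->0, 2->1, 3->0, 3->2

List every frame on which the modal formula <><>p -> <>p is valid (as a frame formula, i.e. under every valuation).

G3

Frame correspondent (Sahlqvist): forall x forall y forall z (Rxy & Ryz -> Rxz) — i.e. transitivity.
G1: fails — Rw3w1 and Rw1w3 but not Rw3w3.
G2: fails — Rw1w0 and Rw0w3 but not Rw1w3.
G3: satisfies the condition.
G4: fails — R32 and R21 but not R31.
Valid on: G3.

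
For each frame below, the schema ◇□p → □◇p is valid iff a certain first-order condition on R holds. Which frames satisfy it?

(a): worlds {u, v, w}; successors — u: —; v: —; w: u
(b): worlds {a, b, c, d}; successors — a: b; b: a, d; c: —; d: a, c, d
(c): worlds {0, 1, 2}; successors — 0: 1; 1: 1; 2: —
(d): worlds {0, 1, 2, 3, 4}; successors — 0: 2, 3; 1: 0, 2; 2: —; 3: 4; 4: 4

The schema corresponds to convergence: ∀x ∀y ∀z (Rxy ∧ Rxz → ∃w (Ryw ∧ Rzw)).
(a): fails — Rwu and Rwu but u and u have no common successor.
(b): fails — Rba and Rbd but a and d have no common successor.
(c): condition met.
(d): fails — R02 and R02 but 2 and 2 have no common successor.
Valid on: (c).

(c)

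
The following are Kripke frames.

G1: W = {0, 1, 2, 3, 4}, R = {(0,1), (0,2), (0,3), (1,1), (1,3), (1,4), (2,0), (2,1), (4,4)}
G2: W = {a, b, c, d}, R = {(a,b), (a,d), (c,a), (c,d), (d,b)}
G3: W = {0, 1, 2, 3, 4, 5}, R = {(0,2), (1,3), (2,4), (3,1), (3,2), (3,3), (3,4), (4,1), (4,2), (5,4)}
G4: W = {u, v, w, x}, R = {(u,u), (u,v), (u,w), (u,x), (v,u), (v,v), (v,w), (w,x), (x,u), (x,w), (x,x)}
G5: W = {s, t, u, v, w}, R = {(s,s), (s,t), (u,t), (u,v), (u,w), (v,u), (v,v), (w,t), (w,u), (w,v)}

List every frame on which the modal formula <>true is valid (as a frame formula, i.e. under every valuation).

Frame correspondent (Sahlqvist): forall x exists y Rxy — i.e. seriality.
G1: fails — world 3 has no successor.
G2: fails — world b has no successor.
G3: satisfies the condition.
G4: satisfies the condition.
G5: fails — world t has no successor.
Valid on: G3, G4.

G3, G4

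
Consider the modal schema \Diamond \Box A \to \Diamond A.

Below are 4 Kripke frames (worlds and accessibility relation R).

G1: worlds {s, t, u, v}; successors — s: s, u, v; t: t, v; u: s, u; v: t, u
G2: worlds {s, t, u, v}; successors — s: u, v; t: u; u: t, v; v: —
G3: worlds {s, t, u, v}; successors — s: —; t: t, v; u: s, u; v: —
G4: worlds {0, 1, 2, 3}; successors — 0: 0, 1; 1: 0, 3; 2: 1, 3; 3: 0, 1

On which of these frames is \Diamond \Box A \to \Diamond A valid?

Frame correspondent (Sahlqvist): \forall x \forall y (xRy \to \exists w (yRw \wedge xRw)) — i.e. a generalized confluence (Geach) condition.
G1: condition met.
G2: fails — sRv but no w with vRw and sRw.
G3: fails — tRv but no w with vRw and tRw.
G4: condition met.

G1, G4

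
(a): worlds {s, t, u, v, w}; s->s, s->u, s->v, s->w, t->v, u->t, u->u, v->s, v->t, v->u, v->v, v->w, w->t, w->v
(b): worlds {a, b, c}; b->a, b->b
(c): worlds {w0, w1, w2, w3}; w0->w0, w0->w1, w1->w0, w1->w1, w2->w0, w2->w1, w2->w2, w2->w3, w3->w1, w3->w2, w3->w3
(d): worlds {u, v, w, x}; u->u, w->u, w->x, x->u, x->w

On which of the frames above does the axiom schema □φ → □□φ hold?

The schema corresponds to transitivity: ∀x ∀y ∀z (Rxy ∧ Ryz → Rxz).
(a): fails — Rtv and Rvw but not Rtw.
(b): satisfies the condition.
(c): fails — Rw3w1 and Rw1w0 but not Rw3w0.
(d): fails — Rxw and Rwx but not Rxx.
Valid on: (b).

(b)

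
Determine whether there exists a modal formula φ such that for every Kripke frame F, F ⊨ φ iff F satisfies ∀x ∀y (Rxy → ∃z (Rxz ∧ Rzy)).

Yes — defined by □□r → □r

The condition is density. A defining modal formula is □□r → □r.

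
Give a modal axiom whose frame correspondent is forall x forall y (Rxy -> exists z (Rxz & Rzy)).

□□r → □r

A defining formula is □□r → □r (the C4 axiom).
Suppose □□r→□r is valid. Take Rxy and set V(r)={w : xR²w}. Then □□r at x, so □r at x, so r at y, i.e. ∃z(Rxz∧Rzy).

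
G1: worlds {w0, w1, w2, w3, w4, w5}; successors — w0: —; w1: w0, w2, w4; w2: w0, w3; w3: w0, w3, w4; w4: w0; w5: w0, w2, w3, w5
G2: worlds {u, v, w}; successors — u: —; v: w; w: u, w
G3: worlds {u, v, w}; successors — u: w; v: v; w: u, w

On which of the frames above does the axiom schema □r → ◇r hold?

G3

The schema corresponds to seriality: ∀x ∃y Rxy.
G1: fails — world w0 has no successor.
G2: fails — world u has no successor.
G3: ✓.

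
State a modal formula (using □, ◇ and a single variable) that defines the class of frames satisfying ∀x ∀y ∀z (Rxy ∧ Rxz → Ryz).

The condition is the Euclidean property. The 5 schema ◇p → □◇p defines it.
Suppose ◇p→□◇p is valid. Take Rxy, Rxz and set V(p)={y}. Then ◇p at x, so □◇p at x, so ◇p at z, so some w with Rzw has p; w=y, i.e. Rzy. By symmetry of the argument, Ryz.

◇p → □◇p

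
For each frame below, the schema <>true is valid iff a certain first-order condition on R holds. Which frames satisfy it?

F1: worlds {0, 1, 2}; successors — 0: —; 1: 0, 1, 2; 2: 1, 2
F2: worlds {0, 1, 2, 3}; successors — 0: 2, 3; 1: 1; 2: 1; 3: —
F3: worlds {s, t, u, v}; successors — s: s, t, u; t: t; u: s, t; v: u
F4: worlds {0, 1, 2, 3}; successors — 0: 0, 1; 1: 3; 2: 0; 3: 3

The schema corresponds to seriality: forall x exists y Rxy.
F1: fails — world 0 has no successor.
F2: fails — world 3 has no successor.
F3: ✓.
F4: ✓.
Valid on: F3, F4.

F3, F4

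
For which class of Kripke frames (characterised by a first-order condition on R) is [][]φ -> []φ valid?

Density

This is the C4 axiom.
Its frame correspondent is density — forall x forall y (Rxy -> exists z (Rxz & Rzy)).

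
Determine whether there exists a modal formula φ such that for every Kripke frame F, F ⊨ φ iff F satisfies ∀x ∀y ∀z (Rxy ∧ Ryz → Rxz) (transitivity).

Yes, by □r → □□r

The condition is transitivity. A defining modal formula is □r → □□r.
Suppose □r→□□r is valid. Take Rxy, Ryz and set V(r)={w : Rxw}. Then □r at x, so □□r at x, so □r at y, so r at z, i.e. Rxz.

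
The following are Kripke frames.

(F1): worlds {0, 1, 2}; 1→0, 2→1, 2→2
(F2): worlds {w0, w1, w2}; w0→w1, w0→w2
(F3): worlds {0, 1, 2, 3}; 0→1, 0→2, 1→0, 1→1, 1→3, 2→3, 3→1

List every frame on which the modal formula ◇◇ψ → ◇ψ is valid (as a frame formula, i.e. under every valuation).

(F2)

The schema corresponds to transitivity: ∀x ∀y ∀z (Rxy ∧ Ryz → Rxz).
(F1): fails — R21 and R10 but not R20.
(F2): ✓.
(F3): fails — R10 and R02 but not R12.
Valid on: (F2).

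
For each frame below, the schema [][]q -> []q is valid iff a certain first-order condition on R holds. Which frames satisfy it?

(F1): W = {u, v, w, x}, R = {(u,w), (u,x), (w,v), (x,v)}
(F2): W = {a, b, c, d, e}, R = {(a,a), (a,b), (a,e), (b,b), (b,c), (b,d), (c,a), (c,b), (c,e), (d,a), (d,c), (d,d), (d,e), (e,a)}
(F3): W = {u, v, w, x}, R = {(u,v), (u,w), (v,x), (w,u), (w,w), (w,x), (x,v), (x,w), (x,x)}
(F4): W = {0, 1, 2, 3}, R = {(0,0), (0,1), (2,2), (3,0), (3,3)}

The schema corresponds to density: forall x forall y (Rxy -> exists z (Rxz & Rzy)).
(F1): fails — Ruw but no z with Ruz and Rzw.
(F2): satisfies the condition.
(F3): fails — Ruv but no z with Ruz and Rzv.
(F4): satisfies the condition.
Valid on: (F2), (F4).

(F2), (F4)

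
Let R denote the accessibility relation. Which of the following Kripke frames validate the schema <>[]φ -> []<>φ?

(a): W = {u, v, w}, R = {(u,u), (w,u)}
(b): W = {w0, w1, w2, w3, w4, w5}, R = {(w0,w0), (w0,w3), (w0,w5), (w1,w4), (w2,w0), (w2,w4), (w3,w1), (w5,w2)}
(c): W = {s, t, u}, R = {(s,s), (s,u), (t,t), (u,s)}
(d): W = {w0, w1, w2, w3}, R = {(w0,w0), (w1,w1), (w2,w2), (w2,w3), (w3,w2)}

(a), (c), (d)

This is the axiom for convergence; its first-order frame correspondent is forall x forall y forall z (Rxy & Rxz -> exists w (Ryw & Rzw)).
(a): ✓.
(b): fails — Rw0w5 and Rw0w0 but w5 and w0 have no common successor.
(c): ✓.
(d): ✓.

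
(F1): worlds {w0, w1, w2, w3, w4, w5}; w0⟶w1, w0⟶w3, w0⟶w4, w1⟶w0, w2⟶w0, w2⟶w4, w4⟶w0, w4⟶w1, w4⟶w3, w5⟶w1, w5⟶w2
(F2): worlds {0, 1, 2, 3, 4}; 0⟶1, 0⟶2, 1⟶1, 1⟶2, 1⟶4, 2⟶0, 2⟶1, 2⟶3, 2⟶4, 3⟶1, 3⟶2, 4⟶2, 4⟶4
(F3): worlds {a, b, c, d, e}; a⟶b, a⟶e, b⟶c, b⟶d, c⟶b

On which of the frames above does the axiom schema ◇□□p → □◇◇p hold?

(F2)

Frame correspondent (Sahlqvist): ∀x ∀y ∀z ((xRy ∧ xRz) → ∃w (yR²w ∧ zR²w)) — i.e. a generalized confluence (Geach) condition.
(F1): fails — w0Rw1, w0Rw3 but no w with w1R²w and w3R²w.
(F2): condition met.
(F3): fails — aRb, aRe but no w with bR²w and eR²w.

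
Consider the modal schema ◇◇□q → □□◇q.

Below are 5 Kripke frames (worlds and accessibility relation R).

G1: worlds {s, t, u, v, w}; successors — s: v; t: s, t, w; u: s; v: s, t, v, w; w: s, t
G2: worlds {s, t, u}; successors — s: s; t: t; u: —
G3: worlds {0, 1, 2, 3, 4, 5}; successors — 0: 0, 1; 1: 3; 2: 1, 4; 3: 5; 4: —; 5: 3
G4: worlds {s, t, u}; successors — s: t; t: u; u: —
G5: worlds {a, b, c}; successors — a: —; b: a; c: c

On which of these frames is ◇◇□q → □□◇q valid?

G2, G5

Frame correspondent (Sahlqvist): ∀x ∀y ∀z ((xR²y ∧ xR²z) → ∃w (yRw ∧ zRw)) — i.e. a generalized confluence (Geach) condition.
G1: fails — sR²s, sR²t but no w* with sRw* and tRw*.
G2: ✓.
G3: fails — 0R²0, 0R²1 but no w with 0Rw and 1Rw.
G4: fails — sR²u, sR²u but no w with uRw and uRw.
G5: ✓.
Valid on: G2, G5.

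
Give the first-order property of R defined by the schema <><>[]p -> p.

This is a Sahlqvist (Geach-type) schema ◇^2□^1p → □^0◇^0p.
Minimal-valuation argument: fix x; take any y with xR^2y and any z with xR^0z. Set V(p) to the set of worlds R-reachable from y in exactly 1 step. Then □^1p holds at y, so the antecedent holds at x; validity forces ◇^0p at z, giving a w with zR^0w and yR^1w.
First-order correspondent: forall x forall y (x R^2 y -> exists w (yRw & x = w)).

forall x forall y (x R^2 y -> exists w (yRw & x = w))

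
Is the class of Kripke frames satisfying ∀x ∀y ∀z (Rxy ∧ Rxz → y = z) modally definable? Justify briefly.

Yes: it is partial functionality, defined by the CD schema ◇p → □p.
Suppose ◇p→□p is valid. Take Rxy, Rxz and set V(p)={y}. Then ◇p at x, so □p at x, so p at z, i.e. z=y.

Yes, by ◇p → □p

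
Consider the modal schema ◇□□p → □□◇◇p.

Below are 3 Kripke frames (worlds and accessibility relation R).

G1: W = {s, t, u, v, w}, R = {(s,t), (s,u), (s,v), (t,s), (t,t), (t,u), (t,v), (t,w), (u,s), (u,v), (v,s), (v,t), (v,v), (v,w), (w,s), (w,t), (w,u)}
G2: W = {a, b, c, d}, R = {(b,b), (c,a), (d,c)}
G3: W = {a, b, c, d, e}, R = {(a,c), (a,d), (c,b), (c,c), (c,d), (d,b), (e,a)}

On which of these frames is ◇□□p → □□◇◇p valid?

Frame correspondent (Sahlqvist): ∀x ∀y ∀z ((xRy ∧ xR²z) → ∃w (yR²w ∧ zR²w)) — i.e. a generalized confluence (Geach) condition.
G1: holds.
G2: fails — dRc, dR²a but no w with cR²w and aR²w.
G3: fails — aRc, aR²b but no w with cR²w and bR²w.
Valid on: G1.

G1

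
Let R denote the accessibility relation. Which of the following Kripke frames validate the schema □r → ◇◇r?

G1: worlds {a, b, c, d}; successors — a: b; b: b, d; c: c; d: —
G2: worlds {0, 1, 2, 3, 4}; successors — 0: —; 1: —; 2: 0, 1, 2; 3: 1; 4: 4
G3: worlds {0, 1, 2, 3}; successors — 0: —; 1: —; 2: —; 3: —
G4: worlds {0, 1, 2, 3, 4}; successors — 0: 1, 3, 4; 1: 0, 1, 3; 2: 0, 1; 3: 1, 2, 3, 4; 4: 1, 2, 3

G4

This is the axiom for a generalized confluence (Geach) condition; its first-order frame correspondent is ∀x ∃w (xRw ∧ xR²w).
G1: fails — at d but no w with dRw and dR²w.
G2: fails — at 0 but no w with 0Rw and 0R²w.
G3: fails — at 0 but no w with 0Rw and 0R²w.
G4: condition met.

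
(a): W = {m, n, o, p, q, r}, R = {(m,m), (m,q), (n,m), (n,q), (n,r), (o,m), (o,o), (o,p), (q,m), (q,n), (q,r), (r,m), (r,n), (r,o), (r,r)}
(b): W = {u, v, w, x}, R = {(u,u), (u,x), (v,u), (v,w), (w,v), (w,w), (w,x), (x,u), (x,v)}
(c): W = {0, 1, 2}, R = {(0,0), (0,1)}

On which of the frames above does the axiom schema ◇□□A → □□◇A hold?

(b)

This is the axiom for a generalized confluence (Geach) condition; its first-order frame correspondent is ∀x ∀y ∀z ((xRy ∧ xR²z) → ∃w (yR²w ∧ zRw)).
(a): fails — oRm, oR²p but no w with mR²w and pRw.
(b): holds.
(c): fails — 0R0, 0R²1 but no w with 0R²w and 1Rw.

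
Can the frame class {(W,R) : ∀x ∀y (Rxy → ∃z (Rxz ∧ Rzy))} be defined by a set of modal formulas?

Yes: it is density, defined by the C4 schema □□r → □r.
Suppose □□r→□r is valid. Take Rxy and set V(r)={w : xR²w}. Then □□r at x, so □r at x, so r at y, i.e. ∃z(Rxz∧Rzy).

Yes — defined by □□r → □r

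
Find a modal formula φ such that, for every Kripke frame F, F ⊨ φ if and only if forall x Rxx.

This is reflexivity; the standard corresponding axiom is T: □ψ → ψ.

□ψ → ψ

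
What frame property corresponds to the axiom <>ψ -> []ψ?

Suppose ◇ψ→□ψ is valid. Take Rxy, Rxz and set V(ψ)={y}. Then ◇ψ at x, so □ψ at x, so ψ at z, i.e. z=y.

Partial functionality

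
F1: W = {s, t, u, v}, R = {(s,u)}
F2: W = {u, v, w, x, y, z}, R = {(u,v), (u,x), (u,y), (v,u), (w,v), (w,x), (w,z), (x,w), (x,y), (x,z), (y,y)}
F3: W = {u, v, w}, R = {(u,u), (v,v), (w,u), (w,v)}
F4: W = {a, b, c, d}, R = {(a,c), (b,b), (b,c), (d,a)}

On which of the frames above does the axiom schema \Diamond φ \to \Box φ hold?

The schema corresponds to partial functionality: \forall x \forall y \forall z (Rxy \wedge Rxz \to y = z).
F1: condition met.
F2: fails — u sees both v and x.
F3: fails — w sees both u and v.
F4: fails — b sees both b and c.

F1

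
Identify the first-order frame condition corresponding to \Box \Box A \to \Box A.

This is the C4 axiom.
It corresponds to density: \forall x \forall y (Rxy \to \exists z (Rxz \wedge Rzy)).

density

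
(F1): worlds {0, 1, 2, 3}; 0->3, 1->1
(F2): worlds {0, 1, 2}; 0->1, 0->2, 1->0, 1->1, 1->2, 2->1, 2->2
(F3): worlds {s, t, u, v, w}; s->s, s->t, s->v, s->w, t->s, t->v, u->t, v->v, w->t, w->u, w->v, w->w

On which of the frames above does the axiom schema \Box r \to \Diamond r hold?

(F2), (F3)

Frame correspondent (Sahlqvist): \forall x \exists y Rxy — i.e. seriality.
(F1): fails — world 2 has no successor.
(F2): ✓.
(F3): ✓.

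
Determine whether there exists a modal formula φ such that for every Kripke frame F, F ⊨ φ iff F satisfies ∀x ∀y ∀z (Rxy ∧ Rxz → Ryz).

Yes: it is the Euclidean property, defined by the 5 schema ◇p → □◇p.
Suppose ◇p→□◇p is valid. Take Rxy, Rxz and set V(p)={y}. Then ◇p at x, so □◇p at x, so ◇p at z, so some w with Rzw has p; w=y, i.e. Rzy. By symmetry of the argument, Ryz.

Yes, by ◇p → □◇p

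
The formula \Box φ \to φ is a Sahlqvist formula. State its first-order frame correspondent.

Reflexivity

This is the T axiom.
Its frame correspondent is reflexivity — \forall x Rxx.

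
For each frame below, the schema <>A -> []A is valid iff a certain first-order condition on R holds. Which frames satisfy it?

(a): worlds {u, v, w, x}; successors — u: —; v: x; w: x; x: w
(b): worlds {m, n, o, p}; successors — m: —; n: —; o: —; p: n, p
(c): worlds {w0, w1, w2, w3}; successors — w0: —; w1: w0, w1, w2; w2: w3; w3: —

The schema corresponds to partial functionality: forall x forall y forall z (Rxy & Rxz -> y = z).
(a): holds.
(b): fails — p sees both n and p.
(c): fails — w1 sees both w0 and w1.

(a)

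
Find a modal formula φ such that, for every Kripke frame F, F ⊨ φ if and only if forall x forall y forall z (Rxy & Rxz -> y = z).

◇q → □q

The condition is partial functionality. The CD schema ◇q → □q defines it.
Suppose ◇q→□q is valid. Take Rxy, Rxz and set V(q)={y}. Then ◇q at x, so □q at x, so q at z, i.e. z=y.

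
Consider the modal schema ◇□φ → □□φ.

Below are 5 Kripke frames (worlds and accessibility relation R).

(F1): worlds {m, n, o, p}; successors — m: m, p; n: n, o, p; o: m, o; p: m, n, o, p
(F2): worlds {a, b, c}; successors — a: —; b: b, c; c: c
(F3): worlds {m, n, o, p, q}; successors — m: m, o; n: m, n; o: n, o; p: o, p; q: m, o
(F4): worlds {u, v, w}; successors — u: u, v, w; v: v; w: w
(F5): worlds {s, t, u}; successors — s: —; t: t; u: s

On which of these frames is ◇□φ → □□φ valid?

(F5)

This is the axiom for a generalized confluence (Geach) condition; its first-order frame correspondent is ∀x ∀y ∀z ((xRy ∧ xR²z) → ∃w (yRw ∧ z = w)).
(F1): fails — mRm, mR²n but no w with mRw and n=w.
(F2): fails — bRc, bR²b but no w with cRw and b=w.
(F3): fails — mRm, mR²n but no w with mRw and n=w.
(F4): fails — uRv, uR²u but no t with vRt and u=t.
(F5): holds.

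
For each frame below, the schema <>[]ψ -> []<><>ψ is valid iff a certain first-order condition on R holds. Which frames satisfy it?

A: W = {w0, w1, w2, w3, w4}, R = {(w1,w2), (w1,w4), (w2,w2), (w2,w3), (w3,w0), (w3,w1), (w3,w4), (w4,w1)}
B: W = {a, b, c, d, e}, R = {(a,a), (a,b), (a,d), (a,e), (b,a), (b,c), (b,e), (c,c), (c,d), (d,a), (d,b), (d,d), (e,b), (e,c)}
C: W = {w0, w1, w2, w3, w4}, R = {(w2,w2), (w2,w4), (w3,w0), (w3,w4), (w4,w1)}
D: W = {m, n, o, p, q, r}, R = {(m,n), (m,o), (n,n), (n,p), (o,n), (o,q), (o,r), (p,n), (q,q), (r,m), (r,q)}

This is the axiom for a generalized confluence (Geach) condition; its first-order frame correspondent is forall x forall y forall z ((xRy & xRz) -> exists w (yRw & z R^2 w)).
A: fails — w1Rw4, w1Rw4 but no w with w4Rw and w4R²w.
B: ✓.
C: fails — w2Rw2, w2Rw4 but no w with w2Rw and w4R²w.
D: fails — oRn, oRq but no w with nRw and qR²w.

B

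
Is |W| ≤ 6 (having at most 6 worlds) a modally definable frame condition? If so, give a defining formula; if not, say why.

If a class were modally definable it would be closed under disjoint unions (Goldblatt–Thomason).
Any modal formula valid on each of 7 disjoint one-world frames is valid on their disjoint union (validity is preserved under disjoint unions). Each one-world frame has |W|=1≤6, but the union has |W|=7.
So the class is not modally definable.

Not modally definable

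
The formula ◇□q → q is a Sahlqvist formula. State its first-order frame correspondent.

Equivalently (dual form): q → □◇q.
Suppose q→□◇q is valid. Take Rxy and set V(q)={x}. Then q at x, so □◇q at x, so ◇q at y, so some z with Ryz has q; z=x, i.e. Ryx.

Symmetry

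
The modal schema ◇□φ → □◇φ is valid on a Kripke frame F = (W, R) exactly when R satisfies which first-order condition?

This schema is the .2 axiom.
Its frame correspondent is convergence — ∀x ∀y ∀z (Rxy ∧ Rxz → ∃w (Ryw ∧ Rzw)).

convergence: ∀x ∀y ∀z (Rxy ∧ Rxz → ∃w (Ryw ∧ Rzw))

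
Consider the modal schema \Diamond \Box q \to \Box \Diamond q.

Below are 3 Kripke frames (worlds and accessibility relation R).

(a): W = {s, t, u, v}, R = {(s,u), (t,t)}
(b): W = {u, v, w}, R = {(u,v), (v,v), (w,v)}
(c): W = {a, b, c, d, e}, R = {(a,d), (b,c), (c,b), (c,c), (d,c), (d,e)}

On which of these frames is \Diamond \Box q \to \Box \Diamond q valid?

The schema corresponds to convergence: \forall x \forall y \forall z (Rxy \wedge Rxz \to \exists w (Ryw \wedge Rzw)).
(a): fails — Rsu and Rsu but u and u have no common successor.
(b): ✓.
(c): fails — Rdc and Rde but c and e have no common successor.

(b)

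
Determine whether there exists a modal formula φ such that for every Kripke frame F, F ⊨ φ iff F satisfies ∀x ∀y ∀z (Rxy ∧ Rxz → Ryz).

Yes — defined by ◇r → □◇r

This is a Sahlqvist condition; the 5 axiom ◇r → □◇r defines it.
Suppose ◇r→□◇r is valid. Take Rxy, Rxz and set V(r)={y}. Then ◇r at x, so □◇r at x, so ◇r at z, so some w with Rzw has r; w=y, i.e. Rzy. By symmetry of the argument, Ryz.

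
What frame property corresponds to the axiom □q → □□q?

transitivity: ∀x ∀y ∀z (Rxy ∧ Ryz → Rxz)

Suppose □q→□□q is valid. Take Rxy, Ryz and set V(q)={w : Rxw}. Then □q at x, so □□q at x, so □q at y, so q at z, i.e. Rxz.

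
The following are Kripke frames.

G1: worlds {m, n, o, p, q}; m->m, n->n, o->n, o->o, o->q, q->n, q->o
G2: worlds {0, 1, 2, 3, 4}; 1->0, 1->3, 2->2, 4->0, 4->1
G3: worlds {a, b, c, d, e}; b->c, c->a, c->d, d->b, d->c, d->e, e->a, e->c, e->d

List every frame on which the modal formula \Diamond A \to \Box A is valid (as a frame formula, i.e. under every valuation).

none

This is the axiom for partial functionality; its first-order frame correspondent is \forall x \forall y \forall z (Rxy \wedge Rxz \to y = z).
G1: fails — o sees both n and o.
G2: fails — 1 sees both 0 and 3.
G3: fails — c sees both a and d.
Valid on no frame.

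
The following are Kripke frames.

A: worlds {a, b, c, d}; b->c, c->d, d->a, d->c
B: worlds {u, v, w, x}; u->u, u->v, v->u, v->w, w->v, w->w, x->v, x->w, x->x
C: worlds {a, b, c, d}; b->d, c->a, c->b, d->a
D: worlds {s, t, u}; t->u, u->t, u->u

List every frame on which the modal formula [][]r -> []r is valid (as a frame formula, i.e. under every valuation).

B, D

The schema corresponds to density: forall x forall y (Rxy -> exists z (Rxz & Rzy)).
A: fails — Rdc but no z with Rdz and Rzc.
B: holds.
C: fails — Rca but no z with Rcz and Rza.
D: holds.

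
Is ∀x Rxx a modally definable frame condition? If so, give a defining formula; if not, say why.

Definable; □r → r defines it

The condition is reflexivity. A defining modal formula is □r → r.
Suppose □r→r is valid. At any x set V(r)={w : Rxw}. Then □r holds at x, so r holds at x, i.e. Rxx.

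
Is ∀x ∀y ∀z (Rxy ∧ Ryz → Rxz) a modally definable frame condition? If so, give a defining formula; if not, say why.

Yes, by □r → □□r

This is a Sahlqvist condition; the 4 axiom □r → □□r defines it.
Suppose □r→□□r is valid. Take Rxy, Ryz and set V(r)={w : Rxw}. Then □r at x, so □□r at x, so □r at y, so r at z, i.e. Rxz.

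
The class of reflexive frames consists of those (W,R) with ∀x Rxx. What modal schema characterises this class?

□r → r

This is reflexivity; the standard corresponding axiom is T: □r → r.
Suppose □r→r is valid. At any x set V(r)={w : Rxw}. Then □r holds at x, so r holds at x, i.e. Rxx.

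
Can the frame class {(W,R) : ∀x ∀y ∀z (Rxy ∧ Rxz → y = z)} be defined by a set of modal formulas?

Yes — defined by ◇r → □r

Yes: it is partial functionality, defined by the CD schema ◇r → □r.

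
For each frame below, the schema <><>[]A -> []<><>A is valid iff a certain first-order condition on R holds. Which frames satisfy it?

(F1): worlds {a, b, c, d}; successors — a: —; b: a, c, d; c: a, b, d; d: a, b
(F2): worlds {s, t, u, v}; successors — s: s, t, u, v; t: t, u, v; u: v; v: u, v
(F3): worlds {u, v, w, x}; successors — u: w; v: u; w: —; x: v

(F2)

Frame correspondent (Sahlqvist): forall x forall y forall z ((x R^2 y & xRz) -> exists w (yRw & z R^2 w)) — i.e. a generalized confluence (Geach) condition.
(F1): fails — bR²a, bRa but no w with aRw and aR²w.
(F2): holds.
(F3): fails — vR²w, vRu but no t with wRt and uR²t.
Valid on: (F2).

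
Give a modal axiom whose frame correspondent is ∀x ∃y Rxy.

The condition is seriality. The D schema □p → ◇p defines it.
Suppose □p→◇p is valid. At any x set V(p)=W. Then □p at x, so ◇p at x, so x has a successor.

□p → ◇p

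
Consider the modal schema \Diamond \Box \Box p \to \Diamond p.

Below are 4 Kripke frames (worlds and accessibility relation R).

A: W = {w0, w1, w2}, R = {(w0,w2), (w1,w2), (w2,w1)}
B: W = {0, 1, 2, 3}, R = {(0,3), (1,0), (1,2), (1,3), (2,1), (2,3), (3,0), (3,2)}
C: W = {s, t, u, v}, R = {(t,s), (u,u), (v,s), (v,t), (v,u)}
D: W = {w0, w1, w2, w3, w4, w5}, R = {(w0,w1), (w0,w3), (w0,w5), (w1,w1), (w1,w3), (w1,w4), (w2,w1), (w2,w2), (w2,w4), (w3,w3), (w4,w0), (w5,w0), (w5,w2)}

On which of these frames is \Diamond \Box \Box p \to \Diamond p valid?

The schema corresponds to a generalized confluence (Geach) condition: \forall x \forall y (xRy \to \exists w (y R^2 w \wedge xRw)).
A: ✓.
B: ✓.
C: fails — tRs but no w with sR²w and tRw.
D: ✓.

A, B, D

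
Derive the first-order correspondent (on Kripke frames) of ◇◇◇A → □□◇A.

∀x ∀y ∀z ((xR³y ∧ xR²z) → ∃w (y = w ∧ zRw))

This is a Sahlqvist (Geach-type) schema ◇^3□^0A → □^2◇^1A.
Minimal-valuation argument: fix x; take any y with xR^3y and any z with xR^2z. Set V(A) to the set of worlds R-reachable from y in exactly 0 steps. Then □^0A holds at y, so the antecedent holds at x; validity forces ◇^1A at z, giving a w with zR^1w and yR^0w.
First-order correspondent: ∀x ∀y ∀z ((xR³y ∧ xR²z) → ∃w (y = w ∧ zRw)).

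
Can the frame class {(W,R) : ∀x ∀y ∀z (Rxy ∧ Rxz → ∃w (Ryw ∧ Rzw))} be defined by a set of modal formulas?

The condition is convergence. A defining modal formula is ◇□p → □◇p.
Suppose ◇□p→□◇p is valid. Take Rxy, Rxz and set V(p)={w : Ryw}. Then □p at y so ◇□p at x, so □◇p at x, so ◇p at z, giving w with Rzw and Ryw.

Yes, by ◇□p → □◇p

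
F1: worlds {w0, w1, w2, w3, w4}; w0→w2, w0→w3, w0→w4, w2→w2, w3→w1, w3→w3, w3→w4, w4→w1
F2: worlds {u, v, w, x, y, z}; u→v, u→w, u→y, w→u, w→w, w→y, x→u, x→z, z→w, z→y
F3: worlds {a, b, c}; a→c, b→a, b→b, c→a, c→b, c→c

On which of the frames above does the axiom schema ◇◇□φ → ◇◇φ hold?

F3

The schema corresponds to a generalized confluence (Geach) condition: ∀x ∀y (xR²y → ∃w (yRw ∧ xR²w)).
F1: fails — w0R²w1 but no w with w1Rw and w0R²w.
F2: fails — uR²y but no t with yRt and uR²t.
F3: ✓.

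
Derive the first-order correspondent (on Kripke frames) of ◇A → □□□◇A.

∀x ∀y ∀z ((xRy ∧ xR³z) → ∃w (y = w ∧ zRw))

This is a Sahlqvist (Geach-type) schema ◇^1□^0A → □^3◇^1A.
Minimal-valuation argument: fix x; take any y with xR^1y and any z with xR^3z. Set V(A) to the set of worlds R-reachable from y in exactly 0 steps. Then □^0A holds at y, so the antecedent holds at x; validity forces ◇^1A at z, giving a w with zR^1w and yR^0w.
First-order correspondent: ∀x ∀y ∀z ((xRy ∧ xR³z) → ∃w (y = w ∧ zRw)).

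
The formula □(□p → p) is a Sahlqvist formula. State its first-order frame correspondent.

Shift-reflexivity

This schema is the T□ axiom.
It corresponds to shift-reflexivity: ∀x ∀y (Rxy → Ryy).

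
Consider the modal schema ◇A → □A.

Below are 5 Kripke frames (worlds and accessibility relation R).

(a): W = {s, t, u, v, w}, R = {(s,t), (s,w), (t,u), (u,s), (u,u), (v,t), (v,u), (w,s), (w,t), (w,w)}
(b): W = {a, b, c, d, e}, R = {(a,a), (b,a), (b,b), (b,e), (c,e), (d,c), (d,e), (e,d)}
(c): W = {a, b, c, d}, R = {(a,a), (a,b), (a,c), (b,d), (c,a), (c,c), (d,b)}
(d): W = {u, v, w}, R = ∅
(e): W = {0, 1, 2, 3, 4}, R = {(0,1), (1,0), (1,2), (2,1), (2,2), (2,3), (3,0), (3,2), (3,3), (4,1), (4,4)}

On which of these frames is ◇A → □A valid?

(d)

This is the axiom for partial functionality; its first-order frame correspondent is ∀x ∀y ∀z (Rxy ∧ Rxz → y = z).
(a): fails — s sees both t and w.
(b): fails — b sees both a and b.
(c): fails — a sees both a and b.
(d): holds.
(e): fails — 1 sees both 0 and 2.
Valid on: (d).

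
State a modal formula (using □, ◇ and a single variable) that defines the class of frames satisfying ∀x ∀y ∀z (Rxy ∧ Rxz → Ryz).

◇p → □◇p

This is the Euclidean property; the standard corresponding axiom is 5: ◇p → □◇p.
Suppose ◇p→□◇p is valid. Take Rxy, Rxz and set V(p)={y}. Then ◇p at x, so □◇p at x, so ◇p at z, so some w with Rzw has p; w=y, i.e. Rzy. By symmetry of the argument, Ryz.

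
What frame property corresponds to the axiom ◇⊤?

seriality: ∀x ∃y Rxy

This schema is equivalent to the D axiom □ψ → ◇ψ.
Its frame correspondent is seriality — ∀x ∃y Rxy.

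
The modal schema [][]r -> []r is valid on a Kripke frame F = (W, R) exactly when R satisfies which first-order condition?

Suppose □□r→□r is valid. Take Rxy and set V(r)={w : xR²w}. Then □□r at x, so □r at x, so r at y, i.e. ∃z(Rxz∧Rzy).
Conversely, on a frame with density the schema holds at every world under every valuation.
So the correspondent is density.

Density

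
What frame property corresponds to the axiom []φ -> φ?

reflexivity

Suppose □φ→φ is valid. At any x set V(φ)={w : Rxw}. Then □φ holds at x, so φ holds at x, i.e. Rxx.
The converse is a direct semantic check.
So the correspondent is reflexivity.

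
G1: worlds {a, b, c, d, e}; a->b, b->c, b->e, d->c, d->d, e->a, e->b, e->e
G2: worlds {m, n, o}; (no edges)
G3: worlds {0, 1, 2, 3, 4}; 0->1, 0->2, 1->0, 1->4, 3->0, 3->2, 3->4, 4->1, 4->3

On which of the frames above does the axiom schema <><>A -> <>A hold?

G2

Frame correspondent (Sahlqvist): forall x forall y forall z (Rxy & Ryz -> Rxz) — i.e. transitivity.
G1: fails — Reb and Rbc but not Rec.
G2: ✓.
G3: fails — R10 and R02 but not R12.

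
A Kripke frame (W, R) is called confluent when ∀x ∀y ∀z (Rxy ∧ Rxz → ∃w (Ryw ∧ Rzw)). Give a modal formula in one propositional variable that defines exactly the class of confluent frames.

This is convergence; the standard corresponding axiom is .2: ◇□ψ → □◇ψ.
Suppose ◇□ψ→□◇ψ is valid. Take Rxy, Rxz and set V(ψ)={w : Ryw}. Then □ψ at y so ◇□ψ at x, so □◇ψ at x, so ◇ψ at z, giving w with Rzw and Ryw.

◇□ψ → □◇ψ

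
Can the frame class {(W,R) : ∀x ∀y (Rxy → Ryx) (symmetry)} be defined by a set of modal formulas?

Yes, by q → □◇q

Yes: it is symmetry, defined by the B schema q → □◇q.
Suppose q→□◇q is valid. Take Rxy and set V(q)={x}. Then q at x, so □◇q at x, so ◇q at y, so some z with Ryz has q; z=x, i.e. Ryx.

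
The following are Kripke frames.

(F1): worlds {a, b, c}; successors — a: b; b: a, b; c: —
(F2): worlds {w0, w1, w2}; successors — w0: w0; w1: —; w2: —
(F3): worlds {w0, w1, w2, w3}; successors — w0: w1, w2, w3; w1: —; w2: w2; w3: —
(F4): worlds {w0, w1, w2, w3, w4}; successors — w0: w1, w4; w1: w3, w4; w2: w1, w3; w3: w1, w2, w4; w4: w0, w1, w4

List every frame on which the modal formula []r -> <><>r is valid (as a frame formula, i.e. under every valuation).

This is the axiom for a generalized confluence (Geach) condition; its first-order frame correspondent is forall x exists w (xRw & x R^2 w).
(F1): fails — at c but no w with cRw and cR²w.
(F2): fails — at w1 but no w with w1Rw and w1R²w.
(F3): fails — at w1 but no w with w1Rw and w1R²w.
(F4): holds.

(F4)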